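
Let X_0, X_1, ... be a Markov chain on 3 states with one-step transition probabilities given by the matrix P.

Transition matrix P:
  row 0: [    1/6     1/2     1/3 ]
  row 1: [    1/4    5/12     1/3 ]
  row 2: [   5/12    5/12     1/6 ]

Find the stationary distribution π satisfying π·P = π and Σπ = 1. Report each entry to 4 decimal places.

Balance equations π_j = Σ_i π_i·P[i][j]:
  π_0 = 1/6·π_0 + 1/4·π_1 + 5/12·π_2
  π_1 = 1/2·π_0 + 5/12·π_1 + 5/12·π_2
  normalize: π_0 + π_1 + π_2 = 1
Solving the linear system gives exactly π = [25/91, 40/91, 2/7].

π = [0.2747, 0.4396, 0.2857]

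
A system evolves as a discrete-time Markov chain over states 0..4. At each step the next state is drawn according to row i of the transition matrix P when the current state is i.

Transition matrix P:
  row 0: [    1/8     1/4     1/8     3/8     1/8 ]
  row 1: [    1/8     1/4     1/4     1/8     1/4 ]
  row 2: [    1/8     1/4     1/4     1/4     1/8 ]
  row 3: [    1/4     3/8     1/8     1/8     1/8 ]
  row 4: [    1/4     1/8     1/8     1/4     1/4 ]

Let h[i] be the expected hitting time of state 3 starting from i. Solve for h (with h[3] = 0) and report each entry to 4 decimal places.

h = [3.6480, 4.6720, 4.1691, 0.0000, 4.0229]

First-step conditioning: h[3] = 0; for i ≠ 3, h[i] = 1 + Σ_k P[i][k]·h[k].
  h[0] = 1 + 1/8·h[0] + 1/4·h[1] + 1/8·h[2] + 1/8·h[4]
  h[1] = 1 + 1/8·h[0] + 1/4·h[1] + 1/4·h[2] + 1/4·h[4]
  h[2] = 1 + 1/8·h[0] + 1/4·h[1] + 1/4·h[2] + 1/8·h[4]
  h[4] = 1 + 1/4·h[0] + 1/8·h[1] + 1/8·h[2] + 1/4·h[4]
Solving the 4×4 linear system over states ≠ 3 gives exactly h = [456/125, 584/125, 3648/875, 0, 704/175] (h[3] = 0 is the target).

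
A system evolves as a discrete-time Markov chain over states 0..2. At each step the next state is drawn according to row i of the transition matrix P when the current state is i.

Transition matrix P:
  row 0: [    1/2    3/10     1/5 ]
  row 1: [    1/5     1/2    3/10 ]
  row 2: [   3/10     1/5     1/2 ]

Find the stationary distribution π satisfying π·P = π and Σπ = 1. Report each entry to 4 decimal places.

π = [0.3333, 0.3333, 0.3333]

Balance equations π_j = Σ_i π_i·P[i][j]:
  π_0 = 1/2·π_0 + 1/5·π_1 + 3/10·π_2
  π_1 = 3/10·π_0 + 1/2·π_1 + 1/5·π_2
  normalize: π_0 + π_1 + π_2 = 1
Solving the linear system gives exactly π = [1/3, 1/3, 1/3].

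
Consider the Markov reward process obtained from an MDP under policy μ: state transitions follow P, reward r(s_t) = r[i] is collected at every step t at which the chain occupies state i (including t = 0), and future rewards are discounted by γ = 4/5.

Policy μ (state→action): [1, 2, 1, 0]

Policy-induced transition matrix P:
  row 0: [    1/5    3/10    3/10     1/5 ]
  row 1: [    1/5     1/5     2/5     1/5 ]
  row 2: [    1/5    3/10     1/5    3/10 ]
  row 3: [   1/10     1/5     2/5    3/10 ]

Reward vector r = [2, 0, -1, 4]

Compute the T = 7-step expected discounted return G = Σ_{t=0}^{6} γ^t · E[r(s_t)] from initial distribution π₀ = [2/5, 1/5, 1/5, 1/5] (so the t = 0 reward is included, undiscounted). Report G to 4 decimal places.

t=0: π = [0.4000, 0.2000, 0.2000, 0.2000], E[r] = 1.4000, γ^t·E[r] = 1.400000, running G = 1.400000
t=1: π = [0.1800, 0.2600, 0.3200, 0.2400], E[r] = 1.0000, γ^t·E[r] = 0.800000, running G = 2.200000
t=2: π = [0.1760, 0.2500, 0.3180, 0.2560], E[r] = 1.0580, γ^t·E[r] = 0.677120, running G = 2.877120
t=3: π = [0.1744, 0.2494, 0.3188, 0.2574], E[r] = 1.0596, γ^t·E[r] = 0.542515, running G = 3.419635
t=4: π = [0.1743, 0.2493, 0.3188, 0.2576], E[r] = 1.0602, γ^t·E[r] = 0.434258, running G = 3.853893
t=5: π = [0.1742, 0.2493, 0.3188, 0.2576], E[r] = 1.0602, γ^t·E[r] = 0.347416, running G = 4.201309
t=6: π = [0.1742, 0.2493, 0.3188, 0.2576], E[r] = 1.0602, γ^t·E[r] = 0.277936, running G = 4.479245

G = 4.4792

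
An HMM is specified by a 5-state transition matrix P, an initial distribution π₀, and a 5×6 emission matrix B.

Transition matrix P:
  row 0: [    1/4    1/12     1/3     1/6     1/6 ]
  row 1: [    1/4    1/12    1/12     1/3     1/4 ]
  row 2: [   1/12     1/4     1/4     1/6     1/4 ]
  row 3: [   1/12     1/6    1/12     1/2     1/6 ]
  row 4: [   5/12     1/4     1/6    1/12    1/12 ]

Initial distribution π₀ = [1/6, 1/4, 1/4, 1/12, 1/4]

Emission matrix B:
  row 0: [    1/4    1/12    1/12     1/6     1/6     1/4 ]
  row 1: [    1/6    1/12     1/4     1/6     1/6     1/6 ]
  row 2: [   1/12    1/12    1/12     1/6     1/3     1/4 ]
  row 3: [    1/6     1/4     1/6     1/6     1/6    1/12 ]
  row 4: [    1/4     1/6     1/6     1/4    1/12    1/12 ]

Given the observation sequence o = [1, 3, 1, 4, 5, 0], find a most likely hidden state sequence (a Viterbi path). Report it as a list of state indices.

path = [3, 3, 3, 3, 3, 3]

t=0: δ = [1.389e-02, 2.083e-02, 2.083e-02, 2.083e-02, 4.167e-02]  (obs o_0=1)
t=1: δ = [2.894e-03, 1.736e-03, 1.157e-03, 1.736e-03, 1.302e-03]  ψ = [4, 4, 4, 3, 1]  (obs o_1=3)
t=2: δ = [6.028e-05, 2.713e-05, 8.038e-05, 2.170e-04, 8.038e-05]  ψ = [0, 4, 0, 3, 0]  (obs o_2=1)
t=3: δ = [5.582e-06, 6.028e-06, 6.698e-06, 1.808e-05, 3.014e-06]  ψ = [4, 3, 0, 3, 3]  (obs o_3=4)
t=4: δ = [3.768e-07, 5.023e-07, 4.651e-07, 7.535e-07, 2.512e-07]  ψ = [1, 3, 0, 3, 3]  (obs o_4=5)
t=5: δ = [3.140e-08, 2.093e-08, 1.047e-08, 6.279e-08, 3.140e-08]  ψ = [1, 3, 0, 3, 1]  (obs o_5=0)
backtrack: best end state = 3; path = [3, 3, 3, 3, 3, 3]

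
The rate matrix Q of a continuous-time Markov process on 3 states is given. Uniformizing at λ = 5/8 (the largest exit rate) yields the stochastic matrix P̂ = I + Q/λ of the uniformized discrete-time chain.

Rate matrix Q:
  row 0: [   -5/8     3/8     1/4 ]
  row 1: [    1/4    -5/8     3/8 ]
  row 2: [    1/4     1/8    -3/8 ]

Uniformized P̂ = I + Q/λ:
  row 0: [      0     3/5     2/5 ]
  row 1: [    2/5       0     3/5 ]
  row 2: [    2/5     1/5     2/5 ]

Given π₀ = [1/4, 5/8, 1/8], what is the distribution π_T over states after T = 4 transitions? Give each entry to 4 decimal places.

t=0: π = [0.2500, 0.6250, 0.1250]
t=1: π = [0.3000, 0.1750, 0.5250]
t=2: π = [0.2800, 0.2850, 0.4350]
t=3: π = [0.2880, 0.2550, 0.4570]
t=4: π = [0.2848, 0.2642, 0.4510]

π = [0.2848, 0.2642, 0.4510]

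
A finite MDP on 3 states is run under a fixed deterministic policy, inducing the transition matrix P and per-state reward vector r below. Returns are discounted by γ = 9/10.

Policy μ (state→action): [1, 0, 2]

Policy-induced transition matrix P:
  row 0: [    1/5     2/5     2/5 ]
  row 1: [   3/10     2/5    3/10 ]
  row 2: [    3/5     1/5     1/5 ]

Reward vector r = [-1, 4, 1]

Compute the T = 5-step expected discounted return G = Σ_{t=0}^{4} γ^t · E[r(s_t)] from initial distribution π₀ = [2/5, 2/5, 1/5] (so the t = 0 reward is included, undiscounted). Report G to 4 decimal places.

G = 5.5448

t=0: π = [0.4000, 0.4000, 0.2000], E[r] = 1.4000, γ^t·E[r] = 1.400000, running G = 1.400000
t=1: π = [0.3200, 0.3600, 0.3200], E[r] = 1.4400, γ^t·E[r] = 1.296000, running G = 2.696000
t=2: π = [0.3640, 0.3360, 0.3000], E[r] = 1.2800, γ^t·E[r] = 1.036800, running G = 3.732800
t=3: π = [0.3536, 0.3400, 0.3064], E[r] = 1.3128, γ^t·E[r] = 0.957031, running G = 4.689831
t=4: π = [0.3566, 0.3387, 0.3047], E[r] = 1.3030, γ^t·E[r] = 0.854925, running G = 5.544756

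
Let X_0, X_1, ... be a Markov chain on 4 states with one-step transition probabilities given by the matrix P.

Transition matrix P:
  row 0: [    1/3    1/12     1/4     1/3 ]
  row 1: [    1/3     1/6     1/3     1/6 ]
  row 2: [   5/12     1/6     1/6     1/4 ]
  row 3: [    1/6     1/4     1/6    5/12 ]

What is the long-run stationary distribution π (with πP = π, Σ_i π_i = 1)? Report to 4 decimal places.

Balance equations π_j = Σ_i π_i·P[i][j]:
  π_0 = 1/3·π_0 + 1/3·π_1 + 5/12·π_2 + 1/6·π_3
  π_1 = 1/12·π_0 + 1/6·π_1 + 1/6·π_2 + 1/4·π_3
  π_2 = 1/4·π_0 + 1/3·π_1 + 1/6·π_2 + 1/6·π_3
  normalize: π_0 + π_1 + π_2 + π_3 = 1
Solving the linear system gives exactly π = [480/1603, 269/1603, 352/1603, 502/1603].

π = [0.2994, 0.1678, 0.2196, 0.3132]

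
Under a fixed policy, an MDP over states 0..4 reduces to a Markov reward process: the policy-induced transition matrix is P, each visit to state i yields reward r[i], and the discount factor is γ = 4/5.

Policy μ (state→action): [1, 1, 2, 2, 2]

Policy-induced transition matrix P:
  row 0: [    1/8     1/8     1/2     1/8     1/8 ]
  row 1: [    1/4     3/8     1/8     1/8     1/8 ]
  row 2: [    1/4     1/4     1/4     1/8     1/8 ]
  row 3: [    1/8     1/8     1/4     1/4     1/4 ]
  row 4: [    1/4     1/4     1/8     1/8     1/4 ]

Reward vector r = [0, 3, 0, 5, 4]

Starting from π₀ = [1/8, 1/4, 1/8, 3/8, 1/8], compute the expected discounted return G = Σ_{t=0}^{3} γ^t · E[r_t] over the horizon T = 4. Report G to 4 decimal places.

G = 7.3525

t=0: π = [0.1250, 0.2500, 0.1250, 0.3750, 0.1250], E[r] = 3.1250, γ^t·E[r] = 3.125000, running G = 3.125000
t=1: π = [0.1875, 0.2188, 0.2344, 0.1719, 0.1875], E[r] = 2.2656, γ^t·E[r] = 1.812500, running G = 4.937500
t=2: π = [0.2051, 0.2324, 0.2461, 0.1465, 0.1699], E[r] = 2.1094, γ^t·E[r] = 1.350000, running G = 6.287500
t=3: π = [0.2061, 0.2351, 0.2510, 0.1433, 0.1646], E[r] = 2.0801, γ^t·E[r] = 1.065000, running G = 7.352500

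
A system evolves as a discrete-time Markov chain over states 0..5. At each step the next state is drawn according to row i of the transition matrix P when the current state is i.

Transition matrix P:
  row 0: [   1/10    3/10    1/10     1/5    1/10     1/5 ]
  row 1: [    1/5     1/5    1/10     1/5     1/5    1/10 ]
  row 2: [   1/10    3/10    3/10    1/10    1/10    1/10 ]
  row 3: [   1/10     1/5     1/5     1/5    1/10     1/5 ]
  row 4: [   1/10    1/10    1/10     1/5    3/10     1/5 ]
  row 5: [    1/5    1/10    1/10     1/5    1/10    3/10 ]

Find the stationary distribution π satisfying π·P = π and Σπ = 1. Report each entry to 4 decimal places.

π = [0.1379, 0.1953, 0.1481, 0.1852, 0.1494, 0.1841]

Balance equations π_j = Σ_i π_i·P[i][j]:
  π_0 = 1/10·π_0 + 1/5·π_1 + 1/10·π_2 + 1/10·π_3 + 1/10·π_4 + 1/5·π_5
  π_1 = 3/10·π_0 + 1/5·π_1 + 3/10·π_2 + 1/5·π_3 + 1/10·π_4 + 1/10·π_5
  π_2 = 1/10·π_0 + 1/10·π_1 + 3/10·π_2 + 1/5·π_3 + 1/10·π_4 + 1/10·π_5
  π_3 = 1/5·π_0 + 1/5·π_1 + 1/10·π_2 + 1/5·π_3 + 1/5·π_4 + 1/5·π_5
  π_4 = 1/10·π_0 + 1/5·π_1 + 1/10·π_2 + 1/10·π_3 + 3/10·π_4 + 1/10·π_5
  normalize: π_0 + π_1 + π_2 + π_3 + π_4 + π_5 = 1
Solving the linear system gives exactly π = [2957/21438, 2093/10719, 4/27, 5/27, 3203/21438, 1973/10719].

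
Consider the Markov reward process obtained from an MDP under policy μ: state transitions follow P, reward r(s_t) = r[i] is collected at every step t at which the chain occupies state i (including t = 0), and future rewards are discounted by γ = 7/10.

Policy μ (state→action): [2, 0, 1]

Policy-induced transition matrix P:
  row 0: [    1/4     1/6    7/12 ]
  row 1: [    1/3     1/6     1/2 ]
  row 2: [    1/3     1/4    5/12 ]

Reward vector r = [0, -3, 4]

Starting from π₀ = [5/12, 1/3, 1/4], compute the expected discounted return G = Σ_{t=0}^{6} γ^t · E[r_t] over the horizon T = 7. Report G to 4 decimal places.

G = 2.8291

t=0: π = [0.4167, 0.3333, 0.2500], E[r] = 0.0000, γ^t·E[r] = 0.000000, running G = 0.000000
t=1: π = [0.2986, 0.1875, 0.5139], E[r] = 1.4931, γ^t·E[r] = 1.045139, running G = 1.045139
t=2: π = [0.3084, 0.2095, 0.4821], E[r] = 1.2998, γ^t·E[r] = 0.636887, running G = 1.682025
t=3: π = [0.3076, 0.2068, 0.4855], E[r] = 1.3216, γ^t·E[r] = 0.453314, running G = 2.135339
t=4: π = [0.3077, 0.2071, 0.4852], E[r] = 1.3193, γ^t·E[r] = 0.316768, running G = 2.452107
t=5: π = [0.3077, 0.2071, 0.4852], E[r] = 1.3195, γ^t·E[r] = 0.221776, running G = 2.673883
t=6: π = [0.3077, 0.2071, 0.4852], E[r] = 1.3195, γ^t·E[r] = 0.155241, running G = 2.829124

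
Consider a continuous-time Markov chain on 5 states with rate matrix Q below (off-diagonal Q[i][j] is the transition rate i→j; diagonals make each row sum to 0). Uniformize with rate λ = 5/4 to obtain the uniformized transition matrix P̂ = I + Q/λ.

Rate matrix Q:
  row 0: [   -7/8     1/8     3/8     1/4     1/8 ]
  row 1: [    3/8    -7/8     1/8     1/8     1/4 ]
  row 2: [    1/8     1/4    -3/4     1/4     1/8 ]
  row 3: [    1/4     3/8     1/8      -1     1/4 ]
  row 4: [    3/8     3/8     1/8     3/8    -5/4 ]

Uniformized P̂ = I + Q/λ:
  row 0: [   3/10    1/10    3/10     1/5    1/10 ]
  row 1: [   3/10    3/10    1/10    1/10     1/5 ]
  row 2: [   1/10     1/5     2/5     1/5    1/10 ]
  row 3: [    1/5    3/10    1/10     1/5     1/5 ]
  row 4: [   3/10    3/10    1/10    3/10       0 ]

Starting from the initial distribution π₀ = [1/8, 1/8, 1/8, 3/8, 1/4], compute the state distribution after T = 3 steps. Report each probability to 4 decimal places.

π = [0.2421, 0.2311, 0.2081, 0.1899, 0.1288]

t=0: π = [0.1250, 0.1250, 0.1250, 0.3750, 0.2500]
t=1: π = [0.2375, 0.2625, 0.1625, 0.2125, 0.1250]
t=2: π = [0.2463, 0.2363, 0.1963, 0.1863, 0.1350]
t=3: π = [0.2421, 0.2311, 0.2081, 0.1899, 0.1288]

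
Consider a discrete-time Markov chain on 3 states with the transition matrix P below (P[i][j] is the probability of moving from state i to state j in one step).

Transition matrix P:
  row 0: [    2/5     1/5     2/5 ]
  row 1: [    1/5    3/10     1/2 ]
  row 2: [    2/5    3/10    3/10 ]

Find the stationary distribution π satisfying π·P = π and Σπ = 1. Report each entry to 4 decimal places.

Balance equations π_j = Σ_i π_i·P[i][j]:
  π_0 = 2/5·π_0 + 1/5·π_1 + 2/5·π_2
  π_1 = 1/5·π_0 + 3/10·π_1 + 3/10·π_2
  normalize: π_0 + π_1 + π_2 = 1
Solving the linear system gives exactly π = [17/49, 13/49, 19/49].

π = [0.3469, 0.2653, 0.3878]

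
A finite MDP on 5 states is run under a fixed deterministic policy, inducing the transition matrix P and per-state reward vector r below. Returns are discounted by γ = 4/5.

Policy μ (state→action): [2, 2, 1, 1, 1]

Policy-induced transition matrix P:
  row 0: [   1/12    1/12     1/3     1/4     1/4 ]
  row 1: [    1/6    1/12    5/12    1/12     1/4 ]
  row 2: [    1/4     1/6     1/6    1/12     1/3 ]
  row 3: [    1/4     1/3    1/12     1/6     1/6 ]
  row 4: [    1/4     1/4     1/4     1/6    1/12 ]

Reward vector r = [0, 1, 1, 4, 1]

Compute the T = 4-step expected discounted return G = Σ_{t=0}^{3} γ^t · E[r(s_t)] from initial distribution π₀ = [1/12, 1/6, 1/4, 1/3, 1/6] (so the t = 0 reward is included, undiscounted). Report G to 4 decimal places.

G = 4.3084

t=0: π = [0.0833, 0.1667, 0.2500, 0.3333, 0.1667], E[r] = 1.9167, γ^t·E[r] = 1.916667, running G = 1.916667
t=1: π = [0.2222, 0.2153, 0.2083, 0.1389, 0.2153], E[r] = 1.1944, γ^t·E[r] = 0.955556, running G = 2.872222
t=2: π = [0.1950, 0.1713, 0.2639, 0.1499, 0.2199], E[r] = 1.2546, γ^t·E[r] = 0.802963, running G = 3.675185
t=3: π = [0.2032, 0.1794, 0.2478, 0.1467, 0.2228], E[r] = 1.2367, γ^t·E[r] = 0.633210, running G = 4.308395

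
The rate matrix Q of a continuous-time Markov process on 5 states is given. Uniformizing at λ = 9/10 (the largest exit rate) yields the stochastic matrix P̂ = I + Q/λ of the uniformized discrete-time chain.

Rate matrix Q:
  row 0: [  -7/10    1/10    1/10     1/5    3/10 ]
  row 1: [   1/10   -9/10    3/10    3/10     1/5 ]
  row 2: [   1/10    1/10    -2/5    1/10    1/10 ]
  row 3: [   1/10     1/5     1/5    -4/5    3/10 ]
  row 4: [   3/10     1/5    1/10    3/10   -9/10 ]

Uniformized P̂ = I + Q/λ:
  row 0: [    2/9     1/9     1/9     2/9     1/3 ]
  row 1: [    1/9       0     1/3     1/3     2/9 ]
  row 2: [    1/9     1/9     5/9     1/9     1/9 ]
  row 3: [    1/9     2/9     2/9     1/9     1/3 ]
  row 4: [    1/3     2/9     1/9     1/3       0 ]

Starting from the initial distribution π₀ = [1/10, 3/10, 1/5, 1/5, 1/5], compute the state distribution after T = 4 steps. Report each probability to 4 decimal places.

t=0: π = [0.1000, 0.3000, 0.2000, 0.2000, 0.2000]
t=1: π = [0.1667, 0.1222, 0.2889, 0.2333, 0.1889]
t=2: π = [0.1716, 0.1444, 0.2926, 0.1988, 0.1926]
t=3: π = [0.1730, 0.1385, 0.2953, 0.2051, 0.1881]
t=4: π = [0.1721, 0.1394, 0.2959, 0.2029, 0.1896]

π = [0.1721, 0.1394, 0.2959, 0.2029, 0.1896]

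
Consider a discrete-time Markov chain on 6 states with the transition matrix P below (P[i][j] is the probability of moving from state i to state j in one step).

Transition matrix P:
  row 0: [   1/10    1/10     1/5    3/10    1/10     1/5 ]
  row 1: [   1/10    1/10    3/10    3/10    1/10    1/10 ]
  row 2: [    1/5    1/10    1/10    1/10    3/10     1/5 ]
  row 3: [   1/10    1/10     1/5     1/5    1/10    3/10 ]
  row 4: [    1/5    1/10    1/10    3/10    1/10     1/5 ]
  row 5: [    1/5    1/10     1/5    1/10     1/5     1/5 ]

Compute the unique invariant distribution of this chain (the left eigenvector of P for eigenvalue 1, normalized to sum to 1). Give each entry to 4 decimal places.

π = [0.1543, 0.1000, 0.1767, 0.2024, 0.1564, 0.2102]

Balance equations π_j = Σ_i π_i·P[i][j]:
  π_0 = 1/10·π_0 + 1/10·π_1 + 1/5·π_2 + 1/10·π_3 + 1/5·π_4 + 1/5·π_5
  π_1 = 1/10·π_0 + 1/10·π_1 + 1/10·π_2 + 1/10·π_3 + 1/10·π_4 + 1/10·π_5
  π_2 = 1/5·π_0 + 3/10·π_1 + 1/10·π_2 + 1/5·π_3 + 1/10·π_4 + 1/5·π_5
  π_3 = 3/10·π_0 + 3/10·π_1 + 1/10·π_2 + 1/5·π_3 + 3/10·π_4 + 1/10·π_5
  π_4 = 1/10·π_0 + 1/10·π_1 + 3/10·π_2 + 1/10·π_3 + 1/10·π_4 + 1/5·π_5
  normalize: π_0 + π_1 + π_2 + π_3 + π_4 + π_5 = 1
Solving the linear system gives exactly π = [4839/31355, 1/10, 22161/125420, 12691/62710, 19611/125420, 6592/31355].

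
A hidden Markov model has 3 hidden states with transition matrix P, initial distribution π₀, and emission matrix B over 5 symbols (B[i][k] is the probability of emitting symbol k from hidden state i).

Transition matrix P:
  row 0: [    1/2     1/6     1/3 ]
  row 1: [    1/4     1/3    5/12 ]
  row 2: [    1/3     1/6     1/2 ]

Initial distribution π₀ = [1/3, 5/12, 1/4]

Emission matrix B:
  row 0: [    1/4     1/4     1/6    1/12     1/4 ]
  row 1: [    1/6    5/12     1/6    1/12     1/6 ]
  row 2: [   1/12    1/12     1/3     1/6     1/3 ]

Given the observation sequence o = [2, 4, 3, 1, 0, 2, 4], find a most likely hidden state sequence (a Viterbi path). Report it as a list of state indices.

t=0: δ = [5.556e-02, 6.944e-02, 8.333e-02]  (obs o_0=2)
t=1: δ = [6.944e-03, 3.858e-03, 1.389e-02]  ψ = [0, 1, 2]  (obs o_1=4)
t=2: δ = [3.858e-04, 1.929e-04, 1.157e-03]  ψ = [2, 2, 2]  (obs o_2=3)
t=3: δ = [9.645e-05, 8.038e-05, 4.823e-05]  ψ = [2, 2, 2]  (obs o_3=1)
t=4: δ = [1.206e-05, 4.465e-06, 2.791e-06]  ψ = [0, 1, 1]  (obs o_4=0)
t=5: δ = [1.005e-06, 3.349e-07, 1.340e-06]  ψ = [0, 0, 0]  (obs o_5=2)
t=6: δ = [1.256e-07, 3.721e-08, 2.233e-07]  ψ = [0, 2, 2]  (obs o_6=4)
backtrack: best end state = 2; path = [2, 2, 2, 0, 0, 2, 2]

path = [2, 2, 2, 0, 0, 2, 2]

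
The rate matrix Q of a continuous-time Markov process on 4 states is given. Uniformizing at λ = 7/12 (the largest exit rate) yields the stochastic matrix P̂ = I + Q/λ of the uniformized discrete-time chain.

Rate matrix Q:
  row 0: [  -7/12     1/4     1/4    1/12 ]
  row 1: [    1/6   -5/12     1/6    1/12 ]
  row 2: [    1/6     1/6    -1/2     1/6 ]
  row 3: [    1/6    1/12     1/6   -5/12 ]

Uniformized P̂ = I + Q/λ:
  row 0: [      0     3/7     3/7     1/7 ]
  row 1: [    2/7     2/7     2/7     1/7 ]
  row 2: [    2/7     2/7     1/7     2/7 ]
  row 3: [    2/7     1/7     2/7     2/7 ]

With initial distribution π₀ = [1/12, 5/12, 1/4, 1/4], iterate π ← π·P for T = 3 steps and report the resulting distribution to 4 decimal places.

t=0: π = [0.0833, 0.4167, 0.2500, 0.2500]
t=1: π = [0.2619, 0.2619, 0.2619, 0.2143]
t=2: π = [0.2109, 0.2925, 0.2857, 0.2109]
t=3: π = [0.2255, 0.2857, 0.2750, 0.2138]

π = [0.2255, 0.2857, 0.2750, 0.2138]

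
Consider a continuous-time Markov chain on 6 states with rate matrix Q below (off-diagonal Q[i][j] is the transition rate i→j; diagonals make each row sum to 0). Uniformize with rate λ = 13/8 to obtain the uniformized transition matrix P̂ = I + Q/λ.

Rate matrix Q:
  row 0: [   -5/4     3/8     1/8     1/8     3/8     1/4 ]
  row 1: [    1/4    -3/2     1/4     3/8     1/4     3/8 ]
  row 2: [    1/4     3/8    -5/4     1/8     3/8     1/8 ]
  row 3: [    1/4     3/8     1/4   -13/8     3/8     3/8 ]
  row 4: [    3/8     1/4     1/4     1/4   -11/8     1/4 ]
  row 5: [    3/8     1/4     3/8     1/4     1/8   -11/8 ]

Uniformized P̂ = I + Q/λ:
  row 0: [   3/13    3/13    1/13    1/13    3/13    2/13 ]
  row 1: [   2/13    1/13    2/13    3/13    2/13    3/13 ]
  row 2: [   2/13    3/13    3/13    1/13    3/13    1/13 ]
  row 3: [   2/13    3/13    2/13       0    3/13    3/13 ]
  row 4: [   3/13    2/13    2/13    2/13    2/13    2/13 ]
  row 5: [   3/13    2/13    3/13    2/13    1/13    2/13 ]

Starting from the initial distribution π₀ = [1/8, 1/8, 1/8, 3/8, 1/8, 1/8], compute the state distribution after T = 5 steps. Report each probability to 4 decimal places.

t=0: π = [0.1250, 0.1250, 0.1250, 0.3750, 0.1250, 0.1250]
t=1: π = [0.1827, 0.1923, 0.1635, 0.0865, 0.1923, 0.1827]
t=2: π = [0.1967, 0.1723, 0.1664, 0.1287, 0.1731, 0.1627]
t=3: π = [0.1948, 0.1784, 0.1640, 0.1194, 0.1792, 0.1642]
t=4: π = [0.1952, 0.1769, 0.1641, 0.1216, 0.1780, 0.1641]
t=5: π = [0.1952, 0.1772, 0.1641, 0.1211, 0.1782, 0.1642]

π = [0.1952, 0.1772, 0.1641, 0.1211, 0.1782, 0.1642]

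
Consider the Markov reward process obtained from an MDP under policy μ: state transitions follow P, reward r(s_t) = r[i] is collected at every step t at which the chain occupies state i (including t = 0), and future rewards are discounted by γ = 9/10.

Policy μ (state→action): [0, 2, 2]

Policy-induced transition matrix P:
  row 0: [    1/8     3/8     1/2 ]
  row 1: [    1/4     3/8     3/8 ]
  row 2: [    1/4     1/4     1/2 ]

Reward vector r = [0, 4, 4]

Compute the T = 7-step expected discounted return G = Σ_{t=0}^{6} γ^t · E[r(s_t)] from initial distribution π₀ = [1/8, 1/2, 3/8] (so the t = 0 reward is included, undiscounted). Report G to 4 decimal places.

G = 16.5803

t=0: π = [0.1250, 0.5000, 0.3750], E[r] = 3.5000, γ^t·E[r] = 3.500000, running G = 3.500000
t=1: π = [0.2344, 0.3281, 0.4375], E[r] = 3.0625, γ^t·E[r] = 2.756250, running G = 6.256250
t=2: π = [0.2207, 0.3203, 0.4590], E[r] = 3.1172, γ^t·E[r] = 2.524922, running G = 8.781172
t=3: π = [0.2224, 0.3176, 0.4600], E[r] = 3.1104, γ^t·E[r] = 2.267446, running G = 11.048618
t=4: π = [0.2222, 0.3175, 0.4603], E[r] = 3.1112, γ^t·E[r] = 2.041262, running G = 13.089880
t=5: π = [0.2222, 0.3175, 0.4603], E[r] = 3.1111, γ^t·E[r] = 1.837073, running G = 14.926953
t=6: π = [0.2222, 0.3175, 0.4603], E[r] = 3.1111, γ^t·E[r] = 1.653373, running G = 16.580326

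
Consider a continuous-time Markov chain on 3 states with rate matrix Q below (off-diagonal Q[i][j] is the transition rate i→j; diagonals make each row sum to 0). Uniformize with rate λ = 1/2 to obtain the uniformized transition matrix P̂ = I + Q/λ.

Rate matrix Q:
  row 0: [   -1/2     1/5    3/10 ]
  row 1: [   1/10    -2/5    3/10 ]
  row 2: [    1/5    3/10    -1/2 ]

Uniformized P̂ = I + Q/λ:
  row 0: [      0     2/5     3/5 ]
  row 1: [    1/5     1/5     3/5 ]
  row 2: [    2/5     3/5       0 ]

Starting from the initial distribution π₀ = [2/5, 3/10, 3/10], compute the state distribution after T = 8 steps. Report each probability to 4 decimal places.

t=0: π = [0.4000, 0.3000, 0.3000]
t=1: π = [0.1800, 0.4000, 0.4200]
t=2: π = [0.2480, 0.4040, 0.3480]
t=3: π = [0.2200, 0.3888, 0.3912]
t=4: π = [0.2342, 0.4005, 0.3653]
t=5: π = [0.2262, 0.3930, 0.3808]
t=6: π = [0.2309, 0.3976, 0.3715]
t=7: π = [0.2281, 0.3948, 0.3771]
t=8: π = [0.2298, 0.3965, 0.3737]

π = [0.2298, 0.3965, 0.3737]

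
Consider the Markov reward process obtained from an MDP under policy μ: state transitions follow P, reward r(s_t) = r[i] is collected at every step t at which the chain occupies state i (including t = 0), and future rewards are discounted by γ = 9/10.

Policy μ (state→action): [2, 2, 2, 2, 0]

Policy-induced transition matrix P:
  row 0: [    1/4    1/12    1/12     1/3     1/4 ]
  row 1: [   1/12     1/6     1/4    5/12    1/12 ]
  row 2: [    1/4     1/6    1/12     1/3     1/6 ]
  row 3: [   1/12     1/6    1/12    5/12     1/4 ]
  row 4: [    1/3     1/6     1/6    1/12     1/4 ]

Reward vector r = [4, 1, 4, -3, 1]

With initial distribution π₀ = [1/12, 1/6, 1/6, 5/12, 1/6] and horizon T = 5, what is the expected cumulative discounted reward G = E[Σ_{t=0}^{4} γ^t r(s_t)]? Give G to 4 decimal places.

t=0: π = [0.0833, 0.1667, 0.1667, 0.4167, 0.1667], E[r] = 0.0833, γ^t·E[r] = 0.083333, running G = 0.083333
t=1: π = [0.1667, 0.1597, 0.1250, 0.3403, 0.2083], E[r] = 0.5139, γ^t·E[r] = 0.462500, running G = 0.545833
t=2: π = [0.1840, 0.1528, 0.1273, 0.3229, 0.2130], E[r] = 0.6424, γ^t·E[r] = 0.520313, running G = 1.066146
t=3: π = [0.1885, 0.1513, 0.1265, 0.3197, 0.2139], E[r] = 0.6661, γ^t·E[r] = 0.485578, running G = 1.551724
t=4: π = [0.1893, 0.1510, 0.1264, 0.3191, 0.2142], E[r] = 0.6707, γ^t·E[r] = 0.440026, running G = 1.991750

G = 1.9918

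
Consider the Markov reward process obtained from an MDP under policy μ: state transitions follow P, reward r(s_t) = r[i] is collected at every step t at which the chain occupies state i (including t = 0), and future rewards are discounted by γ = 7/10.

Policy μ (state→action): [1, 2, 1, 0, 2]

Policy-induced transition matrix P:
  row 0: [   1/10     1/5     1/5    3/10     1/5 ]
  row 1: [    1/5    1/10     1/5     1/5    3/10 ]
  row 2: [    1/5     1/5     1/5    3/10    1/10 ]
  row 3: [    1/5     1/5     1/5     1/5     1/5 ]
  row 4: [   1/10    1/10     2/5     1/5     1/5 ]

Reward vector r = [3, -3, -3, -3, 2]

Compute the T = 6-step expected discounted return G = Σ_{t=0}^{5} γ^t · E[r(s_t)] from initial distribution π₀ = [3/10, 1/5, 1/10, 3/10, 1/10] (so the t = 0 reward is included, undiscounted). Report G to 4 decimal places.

G = -2.6969

t=0: π = [0.3000, 0.2000, 0.1000, 0.3000, 0.1000], E[r] = -0.7000, γ^t·E[r] = -0.700000, running G = -0.700000
t=1: π = [0.1600, 0.1700, 0.2200, 0.2400, 0.2100], E[r] = -0.9900, γ^t·E[r] = -0.693000, running G = -1.393000
t=2: π = [0.1630, 0.1620, 0.2420, 0.2380, 0.1950], E[r] = -1.0470, γ^t·E[r] = -0.513030, running G = -1.906030
t=3: π = [0.1642, 0.1643, 0.2390, 0.2405, 0.1920], E[r] = -1.0548, γ^t·E[r] = -0.361796, running G = -2.267826
t=4: π = [0.1644, 0.1644, 0.2384, 0.2403, 0.1925], E[r] = -1.0511, γ^t·E[r] = -0.252362, running G = -2.520188
t=5: π = [0.1643, 0.1643, 0.2385, 0.2403, 0.1926], E[r] = -1.0512, γ^t·E[r] = -0.176669, running G = -2.696857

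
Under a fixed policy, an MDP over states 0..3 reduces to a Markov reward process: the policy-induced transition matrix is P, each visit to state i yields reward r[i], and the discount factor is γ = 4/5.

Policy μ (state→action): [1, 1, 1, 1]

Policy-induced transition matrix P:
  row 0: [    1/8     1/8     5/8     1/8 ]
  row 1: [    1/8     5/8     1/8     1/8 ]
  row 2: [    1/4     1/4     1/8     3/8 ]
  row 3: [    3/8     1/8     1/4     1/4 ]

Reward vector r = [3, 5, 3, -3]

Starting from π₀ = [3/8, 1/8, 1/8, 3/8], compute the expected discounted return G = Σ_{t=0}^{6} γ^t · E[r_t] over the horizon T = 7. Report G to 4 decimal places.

G = 7.5580

t=0: π = [0.3750, 0.1250, 0.1250, 0.3750], E[r] = 1.0000, γ^t·E[r] = 1.000000, running G = 1.000000
t=1: π = [0.2344, 0.2031, 0.3594, 0.2031], E[r] = 2.1875, γ^t·E[r] = 1.750000, running G = 2.750000
t=2: π = [0.2207, 0.2715, 0.2676, 0.2402], E[r] = 2.1016, γ^t·E[r] = 1.345000, running G = 4.095000
t=3: π = [0.2185, 0.2942, 0.2654, 0.2219], E[r] = 2.2568, γ^t·E[r] = 1.155500, running G = 5.250500
t=4: π = [0.2137, 0.3053, 0.2620, 0.2191], E[r] = 2.2960, γ^t·E[r] = 0.940450, running G = 6.190950
t=5: π = [0.2125, 0.3104, 0.2592, 0.2179], E[r] = 2.3135, γ^t·E[r] = 0.758075, running G = 6.949025
t=6: π = [0.2119, 0.3126, 0.2585, 0.2170], E[r] = 2.3230, γ^t·E[r] = 0.608949, running G = 7.557974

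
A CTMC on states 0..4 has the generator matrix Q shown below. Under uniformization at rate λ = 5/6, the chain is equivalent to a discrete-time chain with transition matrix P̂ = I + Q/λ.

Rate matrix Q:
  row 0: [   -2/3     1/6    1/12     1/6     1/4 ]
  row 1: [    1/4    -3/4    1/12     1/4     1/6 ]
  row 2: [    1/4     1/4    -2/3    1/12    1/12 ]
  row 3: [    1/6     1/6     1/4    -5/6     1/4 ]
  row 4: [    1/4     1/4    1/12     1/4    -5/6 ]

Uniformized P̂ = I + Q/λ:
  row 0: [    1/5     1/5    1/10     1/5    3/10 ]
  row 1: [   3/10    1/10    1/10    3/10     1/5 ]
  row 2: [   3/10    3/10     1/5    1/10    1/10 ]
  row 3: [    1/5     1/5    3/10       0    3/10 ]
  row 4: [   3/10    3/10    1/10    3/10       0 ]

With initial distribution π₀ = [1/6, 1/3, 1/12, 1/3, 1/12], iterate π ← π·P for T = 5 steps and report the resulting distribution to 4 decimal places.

π = [0.2556, 0.2129, 0.1528, 0.1876, 0.1911]

t=0: π = [0.1667, 0.3333, 0.0833, 0.3333, 0.0833]
t=1: π = [0.2500, 0.1833, 0.1750, 0.1667, 0.2250]
t=2: π = [0.2583, 0.2217, 0.1508, 0.1900, 0.1792]
t=3: π = [0.2552, 0.2108, 0.1531, 0.1870, 0.1939]
t=4: π = [0.2558, 0.2136, 0.1527, 0.1878, 0.1901]
t=5: π = [0.2556, 0.2129, 0.1528, 0.1876, 0.1911]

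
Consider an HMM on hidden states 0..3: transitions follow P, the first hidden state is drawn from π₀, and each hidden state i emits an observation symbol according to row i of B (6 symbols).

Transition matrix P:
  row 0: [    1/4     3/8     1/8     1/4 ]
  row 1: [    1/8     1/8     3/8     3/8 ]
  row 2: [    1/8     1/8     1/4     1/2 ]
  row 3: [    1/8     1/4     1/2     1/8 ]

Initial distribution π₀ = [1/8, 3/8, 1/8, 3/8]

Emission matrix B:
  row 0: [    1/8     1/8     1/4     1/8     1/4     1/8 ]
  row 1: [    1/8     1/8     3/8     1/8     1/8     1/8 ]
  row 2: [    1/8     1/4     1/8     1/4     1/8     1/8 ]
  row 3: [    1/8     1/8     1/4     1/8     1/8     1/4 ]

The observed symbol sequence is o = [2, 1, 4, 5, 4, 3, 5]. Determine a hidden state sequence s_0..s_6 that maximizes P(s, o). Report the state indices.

path = [1, 2, 3, 2, 3, 2, 3]

t=0: δ = [3.125e-02, 1.406e-01, 1.562e-02, 9.375e-02]  (obs o_0=2)
t=1: δ = [2.197e-03, 2.930e-03, 1.318e-02, 6.592e-03]  ψ = [1, 3, 1, 1]  (obs o_1=1)
t=2: δ = [4.120e-04, 2.060e-04, 4.120e-04, 8.240e-04]  ψ = [2, 2, 2, 2]  (obs o_2=4)
t=3: δ = [1.287e-05, 2.575e-05, 5.150e-05, 5.150e-05]  ψ = [0, 3, 3, 2]  (obs o_3=5)
t=4: δ = [1.609e-06, 1.609e-06, 3.219e-06, 3.219e-06]  ψ = [2, 3, 3, 2]  (obs o_4=4)
t=5: δ = [5.029e-08, 1.006e-07, 4.023e-07, 2.012e-07]  ψ = [0, 3, 3, 2]  (obs o_5=3)
t=6: δ = [6.286e-09, 6.286e-09, 1.257e-08, 5.029e-08]  ψ = [2, 2, 2, 2]  (obs o_6=5)
backtrack: best end state = 3; path = [1, 2, 3, 2, 3, 2, 3]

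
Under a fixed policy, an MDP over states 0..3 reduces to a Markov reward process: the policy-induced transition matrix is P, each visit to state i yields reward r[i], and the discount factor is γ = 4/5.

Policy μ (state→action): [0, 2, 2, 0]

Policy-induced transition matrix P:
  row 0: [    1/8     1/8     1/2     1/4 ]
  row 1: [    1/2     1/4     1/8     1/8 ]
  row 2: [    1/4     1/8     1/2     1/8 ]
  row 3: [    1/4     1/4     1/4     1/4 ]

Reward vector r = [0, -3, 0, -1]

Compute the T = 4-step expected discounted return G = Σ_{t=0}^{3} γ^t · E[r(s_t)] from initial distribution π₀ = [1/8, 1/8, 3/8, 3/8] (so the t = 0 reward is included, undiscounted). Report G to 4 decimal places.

G = -2.1486

t=0: π = [0.1250, 0.1250, 0.3750, 0.3750], E[r] = -0.7500, γ^t·E[r] = -0.750000, running G = -0.750000
t=1: π = [0.2656, 0.1875, 0.3594, 0.1875], E[r] = -0.7500, γ^t·E[r] = -0.600000, running G = -1.350000
t=2: π = [0.2637, 0.1719, 0.3828, 0.1816], E[r] = -0.6973, γ^t·E[r] = -0.446250, running G = -1.796250
t=3: π = [0.2600, 0.1692, 0.3901, 0.1807], E[r] = -0.6882, γ^t·E[r] = -0.352375, running G = -2.148625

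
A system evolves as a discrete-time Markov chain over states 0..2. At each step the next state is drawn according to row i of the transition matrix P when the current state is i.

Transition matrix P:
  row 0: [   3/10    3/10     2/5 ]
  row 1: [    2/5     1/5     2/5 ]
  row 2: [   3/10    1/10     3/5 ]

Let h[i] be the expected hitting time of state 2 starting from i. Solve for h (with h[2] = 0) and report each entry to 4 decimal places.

First-step conditioning: h[2] = 0; for i ≠ 2, h[i] = 1 + Σ_k P[i][k]·h[k].
  h[0] = 1 + 3/10·h[0] + 3/10·h[1]
  h[1] = 1 + 2/5·h[0] + 1/5·h[1]
Solving the 2×2 linear system over states ≠ 2 gives exactly h = [5/2, 5/2, 0] (h[2] = 0 is the target).

h = [2.5000, 2.5000, 0.0000]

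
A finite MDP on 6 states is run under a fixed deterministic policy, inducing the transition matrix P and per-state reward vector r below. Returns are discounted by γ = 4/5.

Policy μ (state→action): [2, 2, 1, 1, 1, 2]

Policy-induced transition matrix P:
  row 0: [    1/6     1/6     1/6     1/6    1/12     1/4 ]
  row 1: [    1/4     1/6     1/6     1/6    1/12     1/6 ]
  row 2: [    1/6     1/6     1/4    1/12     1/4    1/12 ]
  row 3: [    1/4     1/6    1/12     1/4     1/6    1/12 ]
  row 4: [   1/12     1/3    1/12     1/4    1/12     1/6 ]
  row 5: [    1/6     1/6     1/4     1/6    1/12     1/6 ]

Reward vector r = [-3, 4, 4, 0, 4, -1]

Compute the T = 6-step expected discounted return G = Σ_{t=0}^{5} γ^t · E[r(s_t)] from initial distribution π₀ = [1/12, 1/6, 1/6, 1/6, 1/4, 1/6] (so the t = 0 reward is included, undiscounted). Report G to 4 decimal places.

G = 5.2427

t=0: π = [0.0833, 0.1667, 0.1667, 0.1667, 0.2500, 0.1667], E[r] = 1.9167, γ^t·E[r] = 1.916667, running G = 1.916667
t=1: π = [0.1736, 0.2083, 0.1597, 0.1875, 0.1250, 0.1458], E[r] = 1.3056, γ^t·E[r] = 1.044444, running G = 2.961111
t=2: π = [0.1892, 0.1875, 0.1661, 0.1794, 0.1256, 0.1522], E[r] = 1.1968, γ^t·E[r] = 0.765926, running G = 3.727037
t=3: π = [0.1868, 0.1876, 0.1678, 0.1782, 0.1260, 0.1536], E[r] = 1.2114, γ^t·E[r] = 0.620222, running G = 4.347259
t=4: π = [0.1867, 0.1877, 0.1681, 0.1780, 0.1261, 0.1534], E[r] = 1.2143, γ^t·E[r] = 0.497370, running G = 4.844629
t=5: π = [0.1866, 0.1877, 0.1681, 0.1780, 0.1262, 0.1534], E[r] = 1.2147, γ^t·E[r] = 0.398029, running G = 5.242657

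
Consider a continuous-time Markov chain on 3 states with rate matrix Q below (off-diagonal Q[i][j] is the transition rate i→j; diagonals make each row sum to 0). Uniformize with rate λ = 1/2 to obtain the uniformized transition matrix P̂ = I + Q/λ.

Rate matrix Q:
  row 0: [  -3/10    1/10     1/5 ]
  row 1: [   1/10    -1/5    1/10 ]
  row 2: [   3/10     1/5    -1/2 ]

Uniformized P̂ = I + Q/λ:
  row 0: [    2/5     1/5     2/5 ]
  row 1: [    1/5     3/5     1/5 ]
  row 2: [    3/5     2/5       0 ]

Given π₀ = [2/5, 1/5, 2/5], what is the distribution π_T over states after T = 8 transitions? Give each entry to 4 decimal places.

π = [0.3636, 0.4090, 0.2273]

t=0: π = [0.4000, 0.2000, 0.4000]
t=1: π = [0.4400, 0.3600, 0.2000]
t=2: π = [0.3680, 0.3840, 0.2480]
t=3: π = [0.3728, 0.4032, 0.2240]
t=4: π = [0.3642, 0.4061, 0.2298]
t=5: π = [0.3647, 0.4084, 0.2269]
t=6: π = [0.3637, 0.4087, 0.2276]
t=7: π = [0.3638, 0.4090, 0.2272]
t=8: π = [0.3636, 0.4090, 0.2273]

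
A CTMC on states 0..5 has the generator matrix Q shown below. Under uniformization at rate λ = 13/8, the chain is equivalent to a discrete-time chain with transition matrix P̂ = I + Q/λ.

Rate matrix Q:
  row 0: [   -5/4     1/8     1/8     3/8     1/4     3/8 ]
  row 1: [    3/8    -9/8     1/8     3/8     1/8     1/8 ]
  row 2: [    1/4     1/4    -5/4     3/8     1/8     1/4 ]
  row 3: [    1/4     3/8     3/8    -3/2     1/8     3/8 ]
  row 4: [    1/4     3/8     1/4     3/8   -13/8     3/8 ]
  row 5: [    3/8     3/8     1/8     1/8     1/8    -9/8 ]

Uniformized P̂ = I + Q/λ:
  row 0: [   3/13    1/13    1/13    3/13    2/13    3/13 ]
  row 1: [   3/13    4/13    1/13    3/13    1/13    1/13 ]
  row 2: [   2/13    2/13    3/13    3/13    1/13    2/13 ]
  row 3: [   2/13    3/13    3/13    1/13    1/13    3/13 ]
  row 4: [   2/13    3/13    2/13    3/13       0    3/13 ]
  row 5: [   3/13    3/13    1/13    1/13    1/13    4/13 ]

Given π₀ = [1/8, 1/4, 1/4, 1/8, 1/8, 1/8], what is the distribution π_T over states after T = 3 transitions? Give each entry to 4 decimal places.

π = [0.2005, 0.2057, 0.1309, 0.1732, 0.0856, 0.2041]

t=0: π = [0.1250, 0.2500, 0.2500, 0.1250, 0.1250, 0.1250]
t=1: π = [0.1923, 0.2115, 0.1442, 0.1923, 0.0769, 0.1827]
t=2: π = [0.1990, 0.2064, 0.1346, 0.1731, 0.0858, 0.2012]
t=3: π = [0.2005, 0.2057, 0.1309, 0.1732, 0.0856, 0.2041]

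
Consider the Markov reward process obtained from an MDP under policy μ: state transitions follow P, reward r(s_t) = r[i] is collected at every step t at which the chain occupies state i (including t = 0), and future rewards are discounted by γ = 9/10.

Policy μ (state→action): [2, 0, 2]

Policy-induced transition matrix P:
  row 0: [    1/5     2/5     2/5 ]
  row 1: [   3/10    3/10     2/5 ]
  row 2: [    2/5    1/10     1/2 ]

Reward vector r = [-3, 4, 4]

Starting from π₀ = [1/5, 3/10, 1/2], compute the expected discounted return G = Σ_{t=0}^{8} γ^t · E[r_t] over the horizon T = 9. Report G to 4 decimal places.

G = 11.7672

t=0: π = [0.2000, 0.3000, 0.5000], E[r] = 2.6000, γ^t·E[r] = 2.600000, running G = 2.600000
t=1: π = [0.3300, 0.2200, 0.4500], E[r] = 1.6900, γ^t·E[r] = 1.521000, running G = 4.121000
t=2: π = [0.3120, 0.2430, 0.4450], E[r] = 1.8160, γ^t·E[r] = 1.470960, running G = 5.591960
t=3: π = [0.3133, 0.2422, 0.4445], E[r] = 1.8069, γ^t·E[r] = 1.317230, running G = 6.909190
t=4: π = [0.3131, 0.2424, 0.4445], E[r] = 1.8082, γ^t·E[r] = 1.186334, running G = 8.095524
t=5: π = [0.3131, 0.2424, 0.4444], E[r] = 1.8081, γ^t·E[r] = 1.067647, running G = 9.163171
t=6: π = [0.3131, 0.2424, 0.4444], E[r] = 1.8081, γ^t·E[r] = 0.960889, running G = 10.124059
t=7: π = [0.3131, 0.2424, 0.4444], E[r] = 1.8081, γ^t·E[r] = 0.864799, running G = 10.988859
t=8: π = [0.3131, 0.2424, 0.4444], E[r] = 1.8081, γ^t·E[r] = 0.778320, running G = 11.767178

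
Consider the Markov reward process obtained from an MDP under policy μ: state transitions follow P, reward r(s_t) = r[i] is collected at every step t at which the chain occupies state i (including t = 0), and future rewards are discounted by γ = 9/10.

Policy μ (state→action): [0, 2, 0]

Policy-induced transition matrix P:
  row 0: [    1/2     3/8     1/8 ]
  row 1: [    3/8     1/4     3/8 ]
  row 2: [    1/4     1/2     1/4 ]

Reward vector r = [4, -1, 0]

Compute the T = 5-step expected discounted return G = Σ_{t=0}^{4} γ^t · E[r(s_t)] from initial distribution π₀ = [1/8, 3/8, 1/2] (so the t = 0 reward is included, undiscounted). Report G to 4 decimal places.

t=0: π = [0.1250, 0.3750, 0.5000], E[r] = 0.1250, γ^t·E[r] = 0.125000, running G = 0.125000
t=1: π = [0.3281, 0.3906, 0.2813], E[r] = 0.9219, γ^t·E[r] = 0.829688, running G = 0.954688
t=2: π = [0.3809, 0.3613, 0.2578], E[r] = 1.1621, γ^t·E[r] = 0.941309, running G = 1.895996
t=3: π = [0.3904, 0.3621, 0.2476], E[r] = 1.1995, γ^t·E[r] = 0.874408, running G = 2.770405
t=4: π = [0.3929, 0.3607, 0.2465], E[r] = 1.2107, γ^t·E[r] = 0.794356, running G = 3.564760

G = 3.5648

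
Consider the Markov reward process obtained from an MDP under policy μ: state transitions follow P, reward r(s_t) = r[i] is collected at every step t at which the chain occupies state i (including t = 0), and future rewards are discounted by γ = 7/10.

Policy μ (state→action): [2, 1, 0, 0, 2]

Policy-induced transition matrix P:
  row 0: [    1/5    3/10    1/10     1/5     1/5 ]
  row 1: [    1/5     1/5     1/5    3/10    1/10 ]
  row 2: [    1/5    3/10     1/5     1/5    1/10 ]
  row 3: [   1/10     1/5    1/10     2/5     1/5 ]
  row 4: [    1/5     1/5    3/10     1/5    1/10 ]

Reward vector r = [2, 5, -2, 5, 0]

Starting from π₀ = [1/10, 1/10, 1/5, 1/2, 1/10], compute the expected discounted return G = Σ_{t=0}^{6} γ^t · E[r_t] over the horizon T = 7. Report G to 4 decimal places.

t=0: π = [0.1000, 0.1000, 0.2000, 0.5000, 0.1000], E[r] = 2.8000, γ^t·E[r] = 2.800000, running G = 2.800000
t=1: π = [0.1500, 0.2300, 0.1500, 0.3100, 0.1600], E[r] = 2.7000, γ^t·E[r] = 1.890000, running G = 4.690000
t=2: π = [0.1690, 0.2300, 0.1700, 0.2850, 0.1460], E[r] = 2.5730, γ^t·E[r] = 1.260770, running G = 5.950770
t=3: π = [0.1715, 0.2339, 0.1692, 0.2800, 0.1454], E[r] = 2.5741, γ^t·E[r] = 0.882916, running G = 6.833686
t=4: π = [0.1720, 0.2341, 0.1694, 0.2794, 0.1452], E[r] = 2.5725, γ^t·E[r] = 0.617662, running G = 7.451348
t=5: π = [0.1721, 0.2341, 0.1694, 0.2793, 0.1451], E[r] = 2.5725, γ^t·E[r] = 0.432358, running G = 7.883707
t=6: π = [0.1721, 0.2341, 0.1694, 0.2793, 0.1451], E[r] = 2.5725, γ^t·E[r] = 0.302647, running G = 8.186354

G = 8.1864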